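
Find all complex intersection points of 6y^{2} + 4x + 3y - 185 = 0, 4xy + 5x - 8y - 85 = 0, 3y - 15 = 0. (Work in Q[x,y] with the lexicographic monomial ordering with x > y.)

Compute a lex Gröbner basis by Buchberger's algorithm.
f_1 = 4x + 6y^{2} + 3y - 185, LT = x.
f_2 = 4xy + 5x - 8y - 85, LT = xy.
f_3 = 3y - 15, LT = y.

The S-polynomials (S(f_1,f_2), S(f_1,f_3), S(f_2,f_3)) all reduce to 0 modulo the current basis, so we have a Gröbner basis.
Inter-reduce: drop elements whose leading term is divisible by another's, tail-reduce, and make monic.
Reduced Gröbner basis: {x - 5, y - 5}.

Elimination: the polynomial y - 5 lies in the elimination ideal for y, so y ∈ {5}. For each such y, the remaining basis elements (now univariate) give the rest of the solution.
  y = 5: the earlier basis element becomes x - 5 = 0, giving x = 5 — point (5, 5).
Each listed point satisfies every original equation (direct substitution).

{(5, 5)}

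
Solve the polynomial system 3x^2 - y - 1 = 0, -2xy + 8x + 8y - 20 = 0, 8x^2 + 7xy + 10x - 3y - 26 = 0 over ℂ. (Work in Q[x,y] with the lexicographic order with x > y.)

Compute a lex Gröbner basis by Buchberger's algorithm.
f_1 = 3x^2 - y - 1, LT = x^2.
f_2 = -2xy + 8x + 8y - 20, LT = xy.
f_3 = 8x^2 + 7xy + 10x - 3y - 26, LT = x^2.

S(f_1,f_2): lcm = x^2y. S = 4x^2 + 4xy - 10x - 1/3y^2 - 1/3y.
  reduce S modulo (f_1, f_2, f_3):
  remainder 6x - 1/3y^2 + 17y - 116/3 ≠ 0; add h_4 = 6x - 1/3y^2 + 17y - 116/3 to the basis.

S(f_1,f_3): lcm = x^2. S = -7/8xy - 5/4x + 1/24y + 35/12.
  reduce S modulo (f_1, f_2, f_3, h_4):
  remainder -19/72y^2 + 10y - 341/18 ≠ 0; add h_5 = -19/72y^2 + 10y - 341/18 to the basis.

S(f_2,f_3): lcm = x^2y. S = -4x^2 - 7/8xy^2 - 21/4xy + 10x + 3/8y^2 + 13/4y.
  reduce S modulo (f_1, f_2, f_3, h_4, h_5):
  remainder -4733/38y + 4733/19 ≠ 0; add h_6 = -4733/38y + 4733/19 to the basis.

The other S-polynomials (S(f_1,h_4), S(f_2,h_4), S(f_3,h_4), S(f_1,h_5), S(f_2,h_5), S(f_3,h_5), S(h_4,h_5), S(f_1,h_6), S(f_2,h_6), S(f_3,h_6), S(h_4,h_6), S(h_5,h_6)) all reduce to 0 modulo the current basis, so we have a Gröbner basis.
Inter-reduce: drop elements whose leading term is divisible by another's, tail-reduce, and make monic.
Reduced Gröbner basis: {x - 1, y - 2}.

Elimination: the polynomial y - 2 lies in the elimination ideal for y, so y ∈ {2}. For each such y, the remaining basis elements (now univariate) give the rest of the solution.
  y = 2: the earlier basis element becomes x - 1 = 0, giving x = 1 — point (1, 2).

{(1, 2)}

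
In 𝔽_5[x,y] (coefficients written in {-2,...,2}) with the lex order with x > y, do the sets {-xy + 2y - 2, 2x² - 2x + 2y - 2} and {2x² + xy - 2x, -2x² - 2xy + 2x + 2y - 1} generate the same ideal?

No, the ideals differ.

For a fixed monomial order, each ideal has a unique reduced Gröbner basis; comparing bases decides equality.
Buchberger on the first generating set:
f_1 = -xy + 2y - 2, LT = xy.
f_2 = 2x² - 2x + 2y - 2, LT = x².

S(f_1,f_2): lcm = x²y. S = -xy + 2x - y² + y.
  leading term xy: subtract (1)·f_1 from -xy + 2x - y² + y → 2x - y² - y + 2
  leading term x: no divisor's leading term divides it; move 2x to the remainder.
  leading term y²: no divisor's leading term divides it; move -y² to the remainder.
  leading term y: no divisor's leading term divides it; move -y to the remainder.
  leading term 1: no divisor's leading term divides it; move 2 to the remainder.
  remainder 2x - y² - y + 2 ≠ 0; add g_3 = 2x - y² - y + 2 to the basis.

S(f_1,g_3): lcm = xy. S = -2y³ - 2y² + 2y + 2.
  leading term y³: no divisor's leading term divides it; move -2y³ to the remainder.
  leading term y²: no divisor's leading term divides it; move -2y² to the remainder.
  leading term y: no divisor's leading term divides it; move 2y to the remainder.
  leading term 1: no divisor's leading term divides it; move 2 to the remainder.
  remainder -2y³ - 2y² + 2y + 2 ≠ 0; add g_4 = -2y³ - 2y² + 2y + 2 to the basis.

The other S-polynomials (S(f_2,g_3), S(f_1,g_4), S(f_2,g_4), S(g_3,g_4)) all reduce to 0 modulo the current basis, so we have a Gröbner basis.
Inter-reduce: drop elements whose leading term is divisible by another's, tail-reduce, and make monic.
Reduced Gröbner basis: {x + 2y² + 2y + 1, y³ + y² - y - 1}.

Buchberger on the second generating set:
h_1 = 2x² + xy - 2x, LT = x².
h_2 = -2x² - 2xy + 2x + 2y - 1, LT = x².

S(h_1,h_2): lcm = x². S = 2xy + y + 2.
  leading term xy: no divisor's leading term divides it; move 2xy to the remainder.
  leading term y: no divisor's leading term divides it; move y to the remainder.
  leading term 1: no divisor's leading term divides it; move 2 to the remainder.
  remainder 2xy + y + 2 ≠ 0; add k_3 = 2xy + y + 2 to the basis.

S(h_1,k_3): lcm = x²y. S = -2xy² + xy - x.
  leading term xy²: subtract (-y)·k_3 from -2xy² + xy - x → xy - x + y² + 2y
  leading term xy: subtract (-2)·k_3 from xy - x + y² + 2y → -x + y² - y - 1
  leading term x: no divisor's leading term divides it; move -x to the remainder.
  leading term y²: no divisor's leading term divides it; move y² to the remainder.
  leading term y: no divisor's leading term divides it; move -y to the remainder.
  leading term 1: no divisor's leading term divides it; move -1 to the remainder.
  remainder -x + y² - y - 1 ≠ 0; add k_4 = -x + y² - y - 1 to the basis.

S(k_3,k_4): lcm = xy. S = y³ - y² + 2y + 1.
  leading term y³: no divisor's leading term divides it; move y³ to the remainder.
  leading term y²: no divisor's leading term divides it; move -y² to the remainder.
  leading term y: no divisor's leading term divides it; move 2y to the remainder.
  leading term 1: no divisor's leading term divides it; move 1 to the remainder.
  remainder y³ - y² + 2y + 1 ≠ 0; add k_5 = y³ - y² + 2y + 1 to the basis.

The other S-polynomials (S(h_2,k_3), S(h_1,k_4), S(h_2,k_4), S(h_1,k_5), S(h_2,k_5), S(k_3,k_5), S(k_4,k_5)) all reduce to 0 modulo the current basis, so we have a Gröbner basis.
Inter-reduce: drop elements whose leading term is divisible by another's, tail-reduce, and make monic.
Reduced Gröbner basis: {x - y² + y + 1, y³ - y² + 2y + 1}.

The bases are distinct; the ideals are different.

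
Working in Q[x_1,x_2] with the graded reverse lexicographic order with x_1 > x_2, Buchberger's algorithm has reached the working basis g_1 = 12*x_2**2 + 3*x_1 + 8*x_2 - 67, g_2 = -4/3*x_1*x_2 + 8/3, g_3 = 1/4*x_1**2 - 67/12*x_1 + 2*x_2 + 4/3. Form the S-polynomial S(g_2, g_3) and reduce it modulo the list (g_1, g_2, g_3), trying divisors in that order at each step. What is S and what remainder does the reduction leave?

S(g_2, g_3) = 67/3*x_1*x_2 - 8*x_2**2 - 2*x_1 - 16/3*x_2; remainder on division = 0.

lcm(LM(g_2), LM(g_3)) = x_1**2*x_2.
S = (lcm/LT(g_2))·g_2 − (lcm/LT(g_3))·g_3 = 67/3*x_1*x_2 - 8*x_2**2 - 2*x_1 - 16/3*x_2.
Reduce S modulo (g_1, g_2, g_3) in that order:
  leading term x_1*x_2: subtract (-67/4)·g_2 from 67/3*x_1*x_2 - 8*x_2**2 - 2*x_1 - 16/3*x_2 → -8*x_2**2 - 2*x_1 - 16/3*x_2 + 134/3
  leading term x_2**2: subtract (-2/3)·g_1 from -8*x_2**2 - 2*x_1 - 16/3*x_2 + 134/3 → 0
The remainder is 0, so this S-polynomial contributes no new basis element.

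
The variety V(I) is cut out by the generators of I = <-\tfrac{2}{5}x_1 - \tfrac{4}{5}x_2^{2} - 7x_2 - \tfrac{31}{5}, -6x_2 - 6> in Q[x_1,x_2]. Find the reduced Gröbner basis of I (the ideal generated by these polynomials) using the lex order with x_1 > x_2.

G = {x_1, x_2 + 1}

The reduced Gröbner basis is the canonical form of the ideal for this ordering.

f_1 = -\tfrac{2}{5}x_1 - \tfrac{4}{5}x_2^{2} - 7x_2 - \tfrac{31}{5}, LT = x_1.
f_2 = -6x_2 - 6, LT = x_2.

The S-polynomials (S(f_1,f_2)) all reduce to 0 modulo the current basis, so we have a Gröbner basis.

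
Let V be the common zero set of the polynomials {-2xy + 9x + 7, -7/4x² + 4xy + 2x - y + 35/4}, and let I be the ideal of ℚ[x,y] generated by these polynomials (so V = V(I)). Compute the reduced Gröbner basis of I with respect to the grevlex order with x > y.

G = {x² - 80/7x + 4/7y - 13, xy - 9/2x - 7/2, y² + 49/8x - 109/4y + 259/8}

f_1 = -2xy + 9x + 7, LT = xy.
f_2 = -7/4x² + 4xy + 2x - y + 35/4, LT = x².

S(f_1,f_2): lcm = x²y. S = 16/7xy² - 9/2x² + 8/7xy - 4/7y² - 7/2x + 5y.
  reduce S modulo (f_1, f_2):
  remainder -4/7y² - 7/2x + 109/7y - 37/2 ≠ 0; add g_3 = -4/7y² - 7/2x + 109/7y - 37/2 to the basis.

The other S-polynomials (S(f_1,g_3), S(f_2,g_3)) all reduce to 0 modulo the current basis, so we have a Gröbner basis.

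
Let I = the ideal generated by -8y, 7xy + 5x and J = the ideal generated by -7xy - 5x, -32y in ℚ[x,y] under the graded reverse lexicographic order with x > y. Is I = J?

Yes, the ideals are equal.

Two ideals are equal iff their reduced Gröbner bases coincide (the reduced basis is unique for a fixed ordering).
Buchberger on the first generating set:
f_1 = -8y, LT = y.
f_2 = 7xy + 5x, LT = xy.

S(f_1,f_2): lcm = xy. S = -5/7x.
  reduce S modulo (f_1, f_2):
  remainder -5/7x ≠ 0; add g_3 = -5/7x to the basis.

The other S-polynomials (S(f_1,g_3), S(f_2,g_3)) all reduce to 0 modulo the current basis, so we have a Gröbner basis.
Inter-reduce: drop elements whose leading term is divisible by another's, tail-reduce, and make monic.
Reduced Gröbner basis: {x, y}.

Buchberger on the second generating set:
h_1 = -7xy - 5x, LT = xy.
h_2 = -32y, LT = y.

S(h_1,h_2): lcm = xy. S = 5/7x.
  reduce S modulo (h_1, h_2):
  remainder 5/7x ≠ 0; add k_3 = 5/7x to the basis.

The other S-polynomials (S(h_1,k_3), S(h_2,k_3)) all reduce to 0 modulo the current basis, so we have a Gröbner basis.
Inter-reduce: drop elements whose leading term is divisible by another's, tail-reduce, and make monic.
Reduced Gröbner basis: {x, y}.

Same reduced basis, so the two generating sets span the same ideal.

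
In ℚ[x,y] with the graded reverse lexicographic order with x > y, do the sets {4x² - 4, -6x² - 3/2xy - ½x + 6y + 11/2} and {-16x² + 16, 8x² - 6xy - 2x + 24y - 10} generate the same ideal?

Yes, the ideals are equal.

Two ideals are equal iff their reduced Gröbner bases coincide (the reduced basis is unique for a fixed ordering).
Buchberger on the first generating set:
f_1 = 4x² - 4, LT = x².
f_2 = -6x² - 3/2xy - ½x + 6y + 11/2, LT = x².

S(f_1,f_2): lcm = x². S = -¼xy - 1/12x + y - 1/12.
  reduce S modulo (f_1, f_2):
  remainder -¼xy - 1/12x + y - 1/12 ≠ 0; add g_3 = -¼xy - 1/12x + y - 1/12 to the basis.

S(f_1,g_3): lcm = x²y. S = -⅓x² + 4xy - ⅓x - y.
  reduce S modulo (f_1, f_2, g_3):
  remainder -5/3x + 15y - 5/3 ≠ 0; add g_4 = -5/3x + 15y - 5/3 to the basis.

S(g_3,g_4): lcm = xy. S = 9y² + ⅓x - 5y + ⅓.
  reduce S modulo (f_1, f_2, g_3, g_4):
  remainder 9y² - 2y ≠ 0; add g_5 = 9y² - 2y to the basis.

The other S-polynomials (S(f_2,g_3), S(f_1,g_4), S(f_2,g_4), S(f_1,g_5), S(f_2,g_5), S(g_3,g_5), S(g_4,g_5)) all reduce to 0 modulo the current basis, so we have a Gröbner basis.
Inter-reduce: drop elements whose leading term is divisible by another's, tail-reduce, and make monic.
Reduced Gröbner basis: {y² - 2/9y, x - 9y + 1}.

Buchberger on the second generating set:
h_1 = -16x² + 16, LT = x².
h_2 = 8x² - 6xy - 2x + 24y - 10, LT = x².

S(h_1,h_2): lcm = x². S = ¾xy + ¼x - 3y + ¼.
  reduce S modulo (h_1, h_2):
  remainder ¾xy + ¼x - 3y + ¼ ≠ 0; add k_3 = ¾xy + ¼x - 3y + ¼ to the basis.

S(h_1,k_3): lcm = x²y. S = -⅓x² + 4xy - ⅓x - y.
  reduce S modulo (h_1, h_2, k_3):
  remainder -5/3x + 15y - 5/3 ≠ 0; add k_4 = -5/3x + 15y - 5/3 to the basis.

S(k_3,k_4): lcm = xy. S = 9y² + ⅓x - 5y + ⅓.
  reduce S modulo (h_1, h_2, k_3, k_4):
  remainder 9y² - 2y ≠ 0; add k_5 = 9y² - 2y to the basis.

The other S-polynomials (S(h_2,k_3), S(h_1,k_4), S(h_2,k_4), S(h_1,k_5), S(h_2,k_5), S(k_3,k_5), S(k_4,k_5)) all reduce to 0 modulo the current basis, so we have a Gröbner basis.
Inter-reduce: drop elements whose leading term is divisible by another's, tail-reduce, and make monic.
Reduced Gröbner basis: {y² - 2/9y, x - 9y + 1}.

The two bases agree; hence the ideals are identical.
The same test decides containment: I ⊆ J iff every generator of I reduces to 0 modulo a Gröbner basis of J.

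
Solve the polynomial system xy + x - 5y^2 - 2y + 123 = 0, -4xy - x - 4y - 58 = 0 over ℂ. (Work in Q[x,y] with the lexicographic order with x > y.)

{(2, -5), (-597/8 - 19*sqrt(881)/8, 83/40 - 3*sqrt(881)/40), (-597/8 + 19*sqrt(881)/8, 83/40 + 3*sqrt(881)/40)}

Compute a lex Gröbner basis by Buchberger's algorithm.
f_1 = xy + x - 5y^2 - 2y + 123, LT = xy.
f_2 = -4xy - x - 4y - 58, LT = xy.

S(f_1,f_2): lcm = xy. S = 3/4x - 5y^2 - 3y + 217/2.
  reduce S modulo (f_1, f_2):
  remainder 3/4x - 5y^2 - 3y + 217/2 ≠ 0; add h_3 = 3/4x - 5y^2 - 3y + 217/2 to the basis.

S(f_1,h_3): lcm = xy. S = x + 20/3y^3 - y^2 - 440/3y + 123.
  reduce S modulo (f_1, f_2, h_3):
  remainder 20/3y^3 + 17/3y^2 - 428/3y - 65/3 ≠ 0; add h_4 = 20/3y^3 + 17/3y^2 - 428/3y - 65/3 to the basis.

The other S-polynomials (S(f_2,h_3), S(f_1,h_4), S(f_2,h_4), S(h_3,h_4)) all reduce to 0 modulo the current basis, so we have a Gröbner basis.
Inter-reduce: drop elements whose leading term is divisible by another's, tail-reduce, and make monic.
Reduced Gröbner basis: {x - 20/3y^2 - 4y + 434/3, y^3 + 17/20y^2 - 107/5y - 13/4}.

A lex Gröbner basis eliminates variables successively. Here y^3 + 17/20y^2 - 107/5y - 13/4 depends only on y, with roots {-5, 83/40 - 3*sqrt(881)/40, 83/40 + 3*sqrt(881)/40}; lifting each root through the earlier basis elements recovers the full solutions.
  y = -5: the earlier basis element becomes x - 2 = 0, giving x = 2 — point (2, -5).
  y = 83/40 - 3*sqrt(881)/40: the earlier basis element becomes x + 19*sqrt(881)/8 + 597/8 = 0, giving x = -597/8 - 19*sqrt(881)/8 — point (-597/8 - 19*sqrt(881)/8, 83/40 - 3*sqrt(881)/40).
  y = 83/40 + 3*sqrt(881)/40: the earlier basis element becomes x - 19*sqrt(881)/8 + 597/8 = 0, giving x = -597/8 + 19*sqrt(881)/8 — point (-597/8 + 19*sqrt(881)/8, 83/40 + 3*sqrt(881)/40).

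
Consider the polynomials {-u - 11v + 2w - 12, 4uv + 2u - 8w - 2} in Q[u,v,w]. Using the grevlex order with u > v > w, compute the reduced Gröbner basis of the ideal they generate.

G = {v^2 - 2/11vw + 35/22v + 1/11w + 13/22, u + 11v - 2w + 12}

The reduced Gröbner basis is the canonical form of the ideal for this ordering.

f_1 = -u - 11v + 2w - 12, LT = u.
f_2 = 4uv + 2u - 8w - 2, LT = uv.

S(f_1,f_2): lcm = uv. S = 11v^2 - 2vw - 1/2u + 12v + 2w + 1/2.
  leading term v^2: no divisor's leading term divides it; move 11v^2 to the remainder.
  leading term vw: no divisor's leading term divides it; move -2vw to the remainder.
  leading term u: subtract (1/2)·f_1 from -1/2u + 12v + 2w + 1/2 → 35/2v + w + 13/2
  leading term v: no divisor's leading term divides it; move 35/2v to the remainder.
  leading term w: no divisor's leading term divides it; move w to the remainder.
  leading term 1: no divisor's leading term divides it; move 13/2 to the remainder.
  remainder 11v^2 - 2vw + 35/2v + w + 13/2 ≠ 0; add g_3 = 11v^2 - 2vw + 35/2v + w + 13/2 to the basis.

The other S-polynomials (S(f_1,g_3), S(f_2,g_3)) all reduce to 0 modulo the current basis, so we have a Gröbner basis.
Inter-reduce: drop elements whose leading term is divisible by another's, tail-reduce, and make monic.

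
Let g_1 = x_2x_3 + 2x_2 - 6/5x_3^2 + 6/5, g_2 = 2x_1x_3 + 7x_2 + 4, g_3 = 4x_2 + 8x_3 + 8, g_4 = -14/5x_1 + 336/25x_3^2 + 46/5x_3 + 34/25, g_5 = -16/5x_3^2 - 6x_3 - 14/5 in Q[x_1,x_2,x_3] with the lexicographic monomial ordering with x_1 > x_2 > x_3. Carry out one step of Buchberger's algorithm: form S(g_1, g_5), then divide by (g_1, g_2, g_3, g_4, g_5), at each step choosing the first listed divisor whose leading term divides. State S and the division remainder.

lcm(LM(g_1), LM(g_5)) = x_2x_3^2.
S = (lcm/LT(g_1))·g_1 − (lcm/LT(g_5))·g_5 = 1/8x_2x_3 - 7/8x_2 - 6/5x_3^3 + 6/5x_3.
Reduce S modulo (g_1, g_2, g_3, g_4, g_5) in that order:
  leading term x_2x_3: subtract (1/8)·g_1 from 1/8x_2x_3 - 7/8x_2 - 6/5x_3^3 + 6/5x_3 → -9/8x_2 - 6/5x_3^3 + 3/20x_3^2 + 6/5x_3 - 3/20
  leading term x_2: subtract (-9/32)·g_3 from -9/8x_2 - 6/5x_3^3 + 3/20x_3^2 + 6/5x_3 - 3/20 → -6/5x_3^3 + 3/20x_3^2 + 69/20x_3 + 21/10
  leading term x_3^3: subtract (3/8x_3)·g_5 from -6/5x_3^3 + 3/20x_3^2 + 69/20x_3 + 21/10 → 12/5x_3^2 + 9/2x_3 + 21/10
  leading term x_3^2: subtract (-3/4)·g_5 from 12/5x_3^2 + 9/2x_3 + 21/10 → 0
The remainder is 0, so this S-polynomial contributes no new basis element.
This is the inner loop of Buchberger's algorithm — each nonzero remainder becomes a new basis element.

S(g_1, g_5) = 1/8x_2x_3 - 7/8x_2 - 6/5x_3^3 + 6/5x_3; remainder on division = 0.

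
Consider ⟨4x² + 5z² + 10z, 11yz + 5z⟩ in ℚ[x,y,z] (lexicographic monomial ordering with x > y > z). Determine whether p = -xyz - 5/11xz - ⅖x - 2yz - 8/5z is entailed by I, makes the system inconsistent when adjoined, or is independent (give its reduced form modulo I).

-xyz - 5/11xz - ⅖x - 2yz - 8/5z is independent of I; its normal form modulo I is -⅖x - 38/55z.

First compute the reduced Gröbner basis of I by Buchberger's algorithm.
f_1 = 4x² + 5z² + 10z, LT = x².
f_2 = 11yz + 5z, LT = yz.

The S-polynomials (S(f_1,f_2)) all reduce to 0 modulo the current basis, so we have a Gröbner basis.
Inter-reduce: drop elements whose leading term is divisible by another's, tail-reduce, and make monic.
Reduced Gröbner basis: {x² + 5/4z² + 5/2z, yz + 5/11z}.
Label its elements g_1 = x² + 5/4z² + 5/2z, g_2 = yz + 5/11z.

Reduce p = -xyz - 5/11xz - ⅖x - 2yz - 8/5z modulo G:
  leading term xyz: subtract (-x)·g_2 from -xyz - 5/11xz - ⅖x - 2yz - 8/5z → -⅖x - 2yz - 8/5z
  leading term x: no divisor's leading term divides it; move -⅖x to the remainder.
  leading term yz: subtract (-2)·g_2 from -2yz - 8/5z → -38/55z
  leading term z: no divisor's leading term divides it; move -38/55z to the remainder.
  normal form = -⅖x - 38/55z.
The normal form is nonzero, so p ∉ I. Since p minus its normal form lies in I, I + (p) = I + (r) where r = -⅖x - 38/55z; decide whether this ideal is the whole ring.
Run Buchberger on G together with r (pairs among the g_i already reduce to 0 since G is a Gröbner basis):
g_1 = x² + 5/4z² + 5/2z, LT = x².
g_2 = yz + 5/11z, LT = yz.
r = -⅖x - 38/55z, LT = x.

S(g_1,r): lcm = x². S = -19/11xz + 5/4z² + 5/2z.
  leading term xz: subtract (95/22z)·r from -19/11xz + 5/4z² + 5/2z → 2049/484z² + 5/2z
  leading term z²: no divisor's leading term divides it; move 2049/484z² to the remainder.
  leading term z: no divisor's leading term divides it; move 5/2z to the remainder.
  remainder 2049/484z² + 5/2z ≠ 0; add m_4 = 2049/484z² + 5/2z to the basis.

The other S-polynomials (S(g_1,g_2), S(g_2,r), S(g_1,m_4), S(g_2,m_4), S(r,m_4)) all reduce to 0 modulo the current basis, so we have a Gröbner basis.
Inter-reduce: drop elements whose leading term is divisible by another's, tail-reduce, and make monic.
Reduced Gröbner basis: {x + 19/11z, yz + 5/11z, z² + 1210/2049z}.
The reduced Gröbner basis of I + (p) is {x + 19/11z, yz + 5/11z, z² + 1210/2049z} ≠ {1}, a proper ideal, so the enlarged system stays consistent: p is independent of I, with normal form -⅖x - 38/55z.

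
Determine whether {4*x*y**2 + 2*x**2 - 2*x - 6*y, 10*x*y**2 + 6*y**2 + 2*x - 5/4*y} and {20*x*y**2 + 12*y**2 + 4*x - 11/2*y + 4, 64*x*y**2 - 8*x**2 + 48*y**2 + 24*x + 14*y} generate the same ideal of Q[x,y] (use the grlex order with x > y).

No, the ideals differ.

Since reduced Gröbner bases are canonical representatives of ideals under a given ordering, it suffices to compute and compare them.
Buchberger on the first generating set:
f_1 = 4*x*y**2 + 2*x**2 - 2*x - 6*y, LT = x*y**2.
f_2 = 10*x*y**2 + 6*y**2 + 2*x - 5/4*y, LT = x*y**2.

S(f_1,f_2): lcm = x*y**2. S = 1/2*x**2 - 3/5*y**2 - 7/10*x - 11/8*y.
  leading term x**2: no divisor's leading term divides it; move 1/2*x**2 to the remainder.
  leading term y**2: no divisor's leading term divides it; move -3/5*y**2 to the remainder.
  leading term x: no divisor's leading term divides it; move -7/10*x to the remainder.
  leading term y: no divisor's leading term divides it; move -11/8*y to the remainder.
  remainder 1/2*x**2 - 3/5*y**2 - 7/10*x - 11/8*y ≠ 0; add g_3 = 1/2*x**2 - 3/5*y**2 - 7/10*x - 11/8*y to the basis.

S(f_1,g_3): lcm = x**2*y**2. S = 6/5*y**4 + 1/2*x**3 + 7/5*x*y**2 + 11/4*y**3 - 1/2*x**2 - 3/2*x*y.
  leading term y**4: no divisor's leading term divides it; move 6/5*y**4 to the remainder.
  leading term x**3: subtract (x)·g_3 from 1/2*x**3 + 7/5*x*y**2 + 11/4*y**3 - 1/2*x**2 - 3/2*x*y → 2*x*y**2 + 11/4*y**3 + 1/5*x**2 - 1/8*x*y
  leading term x*y**2: subtract (1/2)·f_1 from 2*x*y**2 + 11/4*y**3 + 1/5*x**2 - 1/8*x*y → 11/4*y**3 - 4/5*x**2 - 1/8*x*y + x + 3*y
  leading term y**3: no divisor's leading term divides it; move 11/4*y**3 to the remainder.
  leading term x**2: subtract (-8/5)·g_3 from -4/5*x**2 - 1/8*x*y + x + 3*y → -1/8*x*y - 24/25*y**2 - 3/25*x + 4/5*y
  leading term x*y: no divisor's leading term divides it; move -1/8*x*y to the remainder.
  leading term y**2: no divisor's leading term divides it; move -24/25*y**2 to the remainder.
  leading term x: no divisor's leading term divides it; move -3/25*x to the remainder.
  leading term y: no divisor's leading term divides it; move 4/5*y to the remainder.
  remainder 6/5*y**4 + 11/4*y**3 - 1/8*x*y - 24/25*y**2 - 3/25*x + 4/5*y ≠ 0; add g_4 = 6/5*y**4 + 11/4*y**3 - 1/8*x*y - 24/25*y**2 - 3/25*x + 4/5*y to the basis.

The other S-polynomials (S(f_2,g_3), S(f_1,g_4), S(f_2,g_4), S(g_3,g_4)) all reduce to 0 modulo the current basis, so we have a Gröbner basis.
Inter-reduce: drop elements whose leading term is divisible by another's, tail-reduce, and make monic.
Reduced Gröbner basis: {y**4 + 55/24*y**3 - 5/48*x*y - 4/5*y**2 - 1/10*x + 2/3*y, x*y**2 + 3/5*y**2 + 1/5*x - 1/8*y, x**2 - 6/5*y**2 - 7/5*x - 11/4*y}.

Buchberger on the second generating set:
h_1 = 20*x*y**2 + 12*y**2 + 4*x - 11/2*y + 4, LT = x*y**2.
h_2 = 64*x*y**2 - 8*x**2 + 48*y**2 + 24*x + 14*y, LT = x*y**2.

S(h_1,h_2): lcm = x*y**2. S = 1/8*x**2 - 3/20*y**2 - 7/40*x - 79/160*y + 1/5.
  leading term x**2: no divisor's leading term divides it; move 1/8*x**2 to the remainder.
  leading term y**2: no divisor's leading term divides it; move -3/20*y**2 to the remainder.
  leading term x: no divisor's leading term divides it; move -7/40*x to the remainder.
  leading term y: no divisor's leading term divides it; move -79/160*y to the remainder.
  leading term 1: no divisor's leading term divides it; move 1/5 to the remainder.
  remainder 1/8*x**2 - 3/20*y**2 - 7/40*x - 79/160*y + 1/5 ≠ 0; add k_3 = 1/8*x**2 - 3/20*y**2 - 7/40*x - 79/160*y + 1/5 to the basis.

S(h_1,k_3): lcm = x**2*y**2. S = 6/5*y**4 + 2*x*y**2 + 79/20*y**3 + 1/5*x**2 - 11/40*x*y - 8/5*y**2 + 1/5*x.
  leading term y**4: no divisor's leading term divides it; move 6/5*y**4 to the remainder.
  leading term x*y**2: subtract (1/10)·h_1 from 2*x*y**2 + 79/20*y**3 + 1/5*x**2 - 11/40*x*y - 8/5*y**2 + 1/5*x → 79/20*y**3 + 1/5*x**2 - 11/40*x*y - 14/5*y**2 - 1/5*x + 11/20*y - 2/5
  leading term y**3: no divisor's leading term divides it; move 79/20*y**3 to the remainder.
  leading term x**2: subtract (8/5)·k_3 from 1/5*x**2 - 11/40*x*y - 14/5*y**2 - 1/5*x + 11/20*y - 2/5 → -11/40*x*y - 64/25*y**2 + 2/25*x + 67/50*y - 18/25
  leading term x*y: no divisor's leading term divides it; move -11/40*x*y to the remainder.
  leading term y**2: no divisor's leading term divides it; move -64/25*y**2 to the remainder.
  leading term x: no divisor's leading term divides it; move 2/25*x to the remainder.
  leading term y: no divisor's leading term divides it; move 67/50*y to the remainder.
  leading term 1: no divisor's leading term divides it; move -18/25 to the remainder.
  remainder 6/5*y**4 + 79/20*y**3 - 11/40*x*y - 64/25*y**2 + 2/25*x + 67/50*y - 18/25 ≠ 0; add k_4 = 6/5*y**4 + 79/20*y**3 - 11/40*x*y - 64/25*y**2 + 2/25*x + 67/50*y - 18/25 to the basis.

The other S-polynomials (S(h_2,k_3), S(h_1,k_4), S(h_2,k_4), S(k_3,k_4)) all reduce to 0 modulo the current basis, so we have a Gröbner basis.
Inter-reduce: drop elements whose leading term is divisible by another's, tail-reduce, and make monic.
Reduced Gröbner basis: {y**4 + 79/24*y**3 - 11/48*x*y - 32/15*y**2 + 1/15*x + 67/60*y - 3/5, x*y**2 + 3/5*y**2 + 1/5*x - 11/40*y + 1/5, x**2 - 6/5*y**2 - 7/5*x - 79/20*y + 8/5}.

These differ, so the ideals are not equal.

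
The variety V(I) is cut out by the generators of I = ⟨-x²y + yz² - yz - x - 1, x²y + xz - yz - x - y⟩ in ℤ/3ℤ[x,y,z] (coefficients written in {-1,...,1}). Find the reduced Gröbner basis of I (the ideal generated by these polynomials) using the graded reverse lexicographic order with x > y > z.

G = {x³z - xz³ + x³ - xz² - x² + x + z + 1, x²y + xz - yz - x - y, yz² + xz + yz + x - y - 1}

f_1 = -x²y + yz² - yz - x - 1, LT = x²y.
f_2 = x²y + xz - yz - x - y, LT = x²y.

S(f_1,f_2): lcm = x²y. S = -yz² - xz - yz - x + y + 1.
  reduce S modulo (f_1, f_2):
  remainder -yz² - xz - yz - x + y + 1 ≠ 0; add g_3 = -yz² - xz - yz - x + y + 1 to the basis.

S(f_1,g_3): lcm = x²yz². S = -yz⁴ - x³z - x²yz + yz³ - x³ + x²y + xz² + x² + z².
  reduce S modulo (f_1, f_2, g_3):
  remainder -x³z + xz³ - x³ + xz² + x² - x - z - 1 ≠ 0; add g_4 = -x³z + xz³ - x³ + xz² + x² - x - z - 1 to the basis.

The other S-polynomials (S(f_2,g_3), S(f_1,g_4), S(f_2,g_4), S(g_3,g_4)) all reduce to 0 modulo the current basis, so we have a Gröbner basis.
Inter-reduce: drop elements whose leading term is divisible by another's, tail-reduce, and make monic.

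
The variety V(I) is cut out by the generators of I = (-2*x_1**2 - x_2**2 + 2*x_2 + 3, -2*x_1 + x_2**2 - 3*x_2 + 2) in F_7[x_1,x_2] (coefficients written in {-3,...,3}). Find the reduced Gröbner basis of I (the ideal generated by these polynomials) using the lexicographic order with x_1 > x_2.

G = {x_1 + 3*x_2**2 - 2*x_2 - 1, x_2**4 + x_2**3 + x_2**2 - 2*x_2 - 2}

f_1 = -2*x_1**2 - x_2**2 + 2*x_2 + 3, LT = x_1**2.
f_2 = -2*x_1 + x_2**2 - 3*x_2 + 2, LT = x_1.

S(f_1,f_2): lcm = x_1**2. S = -3*x_1*x_2**2 + 2*x_1*x_2 + x_1 - 3*x_2**2 - x_2 + 2.
  leading term x_1*x_2**2: subtract (-2*x_2**2)·f_2 from -3*x_1*x_2**2 + 2*x_1*x_2 + x_1 - 3*x_2**2 - x_2 + 2 → 2*x_1*x_2 + x_1 + 2*x_2**4 + x_2**3 + x_2**2 - x_2 + 2
  leading term x_1*x_2: subtract (-x_2)·f_2 from 2*x_1*x_2 + x_1 + 2*x_2**4 + x_2**3 + x_2**2 - x_2 + 2 → x_1 + 2*x_2**4 + 2*x_2**3 - 2*x_2**2 + x_2 + 2
  leading term x_1: subtract (3)·f_2 from x_1 + 2*x_2**4 + 2*x_2**3 - 2*x_2**2 + x_2 + 2 → 2*x_2**4 + 2*x_2**3 + 2*x_2**2 + 3*x_2 + 3
  leading term x_2**4: no divisor's leading term divides it; move 2*x_2**4 to the remainder.
  leading term x_2**3: no divisor's leading term divides it; move 2*x_2**3 to the remainder.
  leading term x_2**2: no divisor's leading term divides it; move 2*x_2**2 to the remainder.
  leading term x_2: no divisor's leading term divides it; move 3*x_2 to the remainder.
  leading term 1: no divisor's leading term divides it; move 3 to the remainder.
  remainder 2*x_2**4 + 2*x_2**3 + 2*x_2**2 + 3*x_2 + 3 ≠ 0; add g_3 = 2*x_2**4 + 2*x_2**3 + 2*x_2**2 + 3*x_2 + 3 to the basis.

The other S-polynomials (S(f_1,g_3), S(f_2,g_3)) all reduce to 0 modulo the current basis, so we have a Gröbner basis.
Inter-reduce: drop elements whose leading term is divisible by another's, tail-reduce, and make monic.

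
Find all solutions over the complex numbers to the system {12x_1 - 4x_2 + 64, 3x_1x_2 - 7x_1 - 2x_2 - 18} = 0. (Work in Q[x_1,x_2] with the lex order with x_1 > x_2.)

Compute a lex Gröbner basis by Buchberger's algorithm.
f_1 = 12x_1 - 4x_2 + 64, LT = x_1.
f_2 = 3x_1x_2 - 7x_1 - 2x_2 - 18, LT = x_1x_2.

S(f_1,f_2): lcm = x_1x_2. S = 7/3x_1 - 1/3x_2^2 + 6x_2 + 6.
  leading term x_1: subtract (7/36)·f_1 from 7/3x_1 - 1/3x_2^2 + 6x_2 + 6 → -1/3x_2^2 + 61/9x_2 - 58/9
  leading term x_2^2: no divisor's leading term divides it; move -1/3x_2^2 to the remainder.
  leading term x_2: no divisor's leading term divides it; move 61/9x_2 to the remainder.
  leading term 1: no divisor's leading term divides it; move -58/9 to the remainder.
  remainder -1/3x_2^2 + 61/9x_2 - 58/9 ≠ 0; add h_3 = -1/3x_2^2 + 61/9x_2 - 58/9 to the basis.

The other S-polynomials (S(f_1,h_3), S(f_2,h_3)) all reduce to 0 modulo the current basis, so we have a Gröbner basis.
Inter-reduce: drop elements whose leading term is divisible by another's, tail-reduce, and make monic.
Reduced Gröbner basis: {x_1 - 1/3x_2 + 16/3, x_2^2 - 61/3x_2 + 58/3}.

A lex Gröbner basis eliminates variables successively. Here x_2^2 - 61/3x_2 + 58/3 depends only on x_2, with roots {1, 58/3}; lifting each root through the earlier basis elements recovers the full solutions.
  x_2 = 1: the earlier basis element becomes x_1 + 5 = 0, giving x_1 = -5 — point (-5, 1).
  x_2 = 58/3: the earlier basis element becomes x_1 - 10/9 = 0, giving x_1 = 10/9 — point (10/9, 58/3).

{(-5, 1), (10/9, 58/3)}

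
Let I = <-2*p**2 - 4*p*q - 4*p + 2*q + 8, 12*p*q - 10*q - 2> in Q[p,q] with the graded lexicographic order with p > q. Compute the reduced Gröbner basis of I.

G = {p**2 + 2*p + 2/3*q - 11/3, p*q - 5/6*q - 1/6, q**2 + 1/4*p - 47/24*q + 17/24}

Buchberger's algorithm terminates because the ascending chain of leading-term ideals stabilizes.

f_1 = -2*p**2 - 4*p*q - 4*p + 2*q + 8, LT = p**2.
f_2 = 12*p*q - 10*q - 2, LT = p*q.

S(f_1,f_2): lcm = p**2*q. S = 2*p*q**2 + 17/6*p*q - q**2 + 1/6*p - 4*q.
  leading term p*q**2: subtract (1/6*q)·f_2 from 2*p*q**2 + 17/6*p*q - q**2 + 1/6*p - 4*q → 17/6*p*q + 2/3*q**2 + 1/6*p - 11/3*q
  leading term p*q: subtract (17/72)·f_2 from 17/6*p*q + 2/3*q**2 + 1/6*p - 11/3*q → 2/3*q**2 + 1/6*p - 47/36*q + 17/36
  leading term q**2: no divisor's leading term divides it; move 2/3*q**2 to the remainder.
  leading term p: no divisor's leading term divides it; move 1/6*p to the remainder.
  leading term q: no divisor's leading term divides it; move -47/36*q to the remainder.
  leading term 1: no divisor's leading term divides it; move 17/36 to the remainder.
  remainder 2/3*q**2 + 1/6*p - 47/36*q + 17/36 ≠ 0; add g_3 = 2/3*q**2 + 1/6*p - 47/36*q + 17/36 to the basis.

The other S-polynomials (S(f_1,g_3), S(f_2,g_3)) all reduce to 0 modulo the current basis, so we have a Gröbner basis.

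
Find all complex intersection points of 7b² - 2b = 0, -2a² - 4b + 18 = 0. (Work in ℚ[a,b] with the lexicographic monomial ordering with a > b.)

Compute a lex Gröbner basis by Buchberger's algorithm.
f_1 = 7b² - 2b, LT = b².
f_2 = -2a² - 4b + 18, LT = a².

S(f_1,f_2): leading monomials are coprime, so the S-polynomial reduces to 0 (Buchberger's first criterion).
Every S-polynomial of the final basis reduces to 0, so we have a Gröbner basis.
Inter-reduce: drop elements whose leading term is divisible by another's, tail-reduce, and make monic.
Reduced Gröbner basis: {a² + 2b - 9, b² - 2/7b}.

Elimination: the polynomial b² - 2/7b lies in the elimination ideal for b, so b ∈ {0, 2/7}. For each such b, the remaining basis elements (now univariate) give the rest of the solution.
  b = 0: the earlier basis element becomes a² - 9 = 0, giving a = -3, 3 — points (-3, 0), (3, 0).
  b = 2/7: the earlier basis element becomes a² - 59/7 = 0, giving a = -sqrt(413)/7, sqrt(413)/7 — points (-sqrt(413)/7, 2/7), (sqrt(413)/7, 2/7).
A lex Gröbner basis triangularizes the system, enabling back-substitution.

{(-3, 0), (3, 0), (-sqrt(413)/7, 2/7), (sqrt(413)/7, 2/7)}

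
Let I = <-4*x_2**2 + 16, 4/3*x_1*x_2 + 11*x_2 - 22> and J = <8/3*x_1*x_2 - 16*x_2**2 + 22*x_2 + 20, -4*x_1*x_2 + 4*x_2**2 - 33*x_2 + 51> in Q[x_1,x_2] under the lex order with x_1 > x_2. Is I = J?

No, the ideals differ.

For a fixed monomial order, each ideal has a unique reduced Gröbner basis; comparing bases decides equality.
Buchberger on the first generating set:
f_1 = -4*x_2**2 + 16, LT = x_2**2.
f_2 = 4/3*x_1*x_2 + 11*x_2 - 22, LT = x_1*x_2.

S(f_1,f_2): lcm = x_1*x_2**2. S = -4*x_1 - 33/4*x_2**2 + 33/2*x_2.
  leading term x_1: no divisor's leading term divides it; move -4*x_1 to the remainder.
  leading term x_2**2: subtract (33/16)·f_1 from -33/4*x_2**2 + 33/2*x_2 → 33/2*x_2 - 33
  leading term x_2: no divisor's leading term divides it; move 33/2*x_2 to the remainder.
  leading term 1: no divisor's leading term divides it; move -33 to the remainder.
  remainder -4*x_1 + 33/2*x_2 - 33 ≠ 0; add g_3 = -4*x_1 + 33/2*x_2 - 33 to the basis.

The other S-polynomials (S(f_1,g_3), S(f_2,g_3)) all reduce to 0 modulo the current basis, so we have a Gröbner basis.
Inter-reduce: drop elements whose leading term is divisible by another's, tail-reduce, and make monic.
Reduced Gröbner basis: {x_1 - 33/8*x_2 + 33/4, x_2**2 - 4}.

Buchberger on the second generating set:
h_1 = 8/3*x_1*x_2 - 16*x_2**2 + 22*x_2 + 20, LT = x_1*x_2.
h_2 = -4*x_1*x_2 + 4*x_2**2 - 33*x_2 + 51, LT = x_1*x_2.

S(h_1,h_2): lcm = x_1*x_2. S = -5*x_2**2 + 81/4.
  leading term x_2**2: no divisor's leading term divides it; move -5*x_2**2 to the remainder.
  leading term 1: no divisor's leading term divides it; move 81/4 to the remainder.
  remainder -5*x_2**2 + 81/4 ≠ 0; add k_3 = -5*x_2**2 + 81/4 to the basis.

S(h_1,k_3): lcm = x_1*x_2**2. S = 81/20*x_1 - 6*x_2**3 + 33/4*x_2**2 + 15/2*x_2.
  leading term x_1: no divisor's leading term divides it; move 81/20*x_1 to the remainder.
  leading term x_2**3: subtract (6/5*x_2)·k_3 from -6*x_2**3 + 33/4*x_2**2 + 15/2*x_2 → 33/4*x_2**2 - 84/5*x_2
  leading term x_2**2: subtract (-33/20)·k_3 from 33/4*x_2**2 - 84/5*x_2 → -84/5*x_2 + 2673/80
  leading term x_2: no divisor's leading term divides it; move -84/5*x_2 to the remainder.
  leading term 1: no divisor's leading term divides it; move 2673/80 to the remainder.
  remainder 81/20*x_1 - 84/5*x_2 + 2673/80 ≠ 0; add k_4 = 81/20*x_1 - 84/5*x_2 + 2673/80 to the basis.

The other S-polynomials (S(h_2,k_3), S(h_1,k_4), S(h_2,k_4), S(k_3,k_4)) all reduce to 0 modulo the current basis, so we have a Gröbner basis.
Inter-reduce: drop elements whose leading term is divisible by another's, tail-reduce, and make monic.
Reduced Gröbner basis: {x_1 - 112/27*x_2 + 33/4, x_2**2 - 81/20}.

These differ, so the ideals are not equal.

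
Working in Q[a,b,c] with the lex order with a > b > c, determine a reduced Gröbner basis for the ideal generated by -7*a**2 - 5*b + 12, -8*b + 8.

G = {a**2 - 1, b - 1}

f_1 = -7*a**2 - 5*b + 12, LT = a**2.
f_2 = -8*b + 8, LT = b.

The S-polynomials (S(f_1,f_2)) all reduce to 0 modulo the current basis, so we have a Gröbner basis.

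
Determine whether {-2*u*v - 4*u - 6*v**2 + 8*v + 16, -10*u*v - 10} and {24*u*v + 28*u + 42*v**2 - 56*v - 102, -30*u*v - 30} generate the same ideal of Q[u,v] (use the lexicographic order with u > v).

Yes, the ideals are equal.

Two ideals are equal iff their reduced Gröbner bases coincide (the reduced basis is unique for a fixed ordering).
Buchberger on the first generating set:
f_1 = -2*u*v - 4*u - 6*v**2 + 8*v + 16, LT = u*v.
f_2 = -10*u*v - 10, LT = u*v.

S(f_1,f_2): lcm = u*v. S = 2*u + 3*v**2 - 4*v - 9.
  reduce S modulo (f_1, f_2):
  remainder 2*u + 3*v**2 - 4*v - 9 ≠ 0; add g_3 = 2*u + 3*v**2 - 4*v - 9 to the basis.

S(f_1,g_3): lcm = u*v. S = 2*u - 3/2*v**3 + 5*v**2 + 1/2*v - 8.
  reduce S modulo (f_1, f_2, g_3):
  remainder -3/2*v**3 + 2*v**2 + 9/2*v + 1 ≠ 0; add g_4 = -3/2*v**3 + 2*v**2 + 9/2*v + 1 to the basis.

The other S-polynomials (S(f_2,g_3), S(f_1,g_4), S(f_2,g_4), S(g_3,g_4)) all reduce to 0 modulo the current basis, so we have a Gröbner basis.
Inter-reduce: drop elements whose leading term is divisible by another's, tail-reduce, and make monic.
Reduced Gröbner basis: {u + 3/2*v**2 - 2*v - 9/2, v**3 - 4/3*v**2 - 3*v - 2/3}.

Buchberger on the second generating set:
h_1 = 24*u*v + 28*u + 42*v**2 - 56*v - 102, LT = u*v.
h_2 = -30*u*v - 30, LT = u*v.

S(h_1,h_2): lcm = u*v. S = 7/6*u + 7/4*v**2 - 7/3*v - 21/4.
  reduce S modulo (h_1, h_2):
  remainder 7/6*u + 7/4*v**2 - 7/3*v - 21/4 ≠ 0; add k_3 = 7/6*u + 7/4*v**2 - 7/3*v - 21/4 to the basis.

S(h_1,k_3): lcm = u*v. S = 7/6*u - 3/2*v**3 + 15/4*v**2 + 13/6*v - 17/4.
  reduce S modulo (h_1, h_2, k_3):
  remainder -3/2*v**3 + 2*v**2 + 9/2*v + 1 ≠ 0; add k_4 = -3/2*v**3 + 2*v**2 + 9/2*v + 1 to the basis.

The other S-polynomials (S(h_2,k_3), S(h_1,k_4), S(h_2,k_4), S(k_3,k_4)) all reduce to 0 modulo the current basis, so we have a Gröbner basis.
Inter-reduce: drop elements whose leading term is divisible by another's, tail-reduce, and make monic.
Reduced Gröbner basis: {u + 3/2*v**2 - 2*v - 9/2, v**3 - 4/3*v**2 - 3*v - 2/3}.

Same reduced basis, so the two generating sets span the same ideal.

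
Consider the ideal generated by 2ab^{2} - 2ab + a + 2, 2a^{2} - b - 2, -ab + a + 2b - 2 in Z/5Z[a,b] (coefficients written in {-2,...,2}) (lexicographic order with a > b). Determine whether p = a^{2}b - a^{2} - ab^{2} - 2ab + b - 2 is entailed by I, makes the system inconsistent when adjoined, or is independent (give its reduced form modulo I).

a^{2}b - a^{2} - ab^{2} - 2ab + b - 2 lies in I (it reduces to 0).

First compute the reduced Gröbner basis of I by Buchberger's algorithm.
f_1 = 2ab^{2} - 2ab + a + 2, LT = ab^{2}.
f_2 = 2a^{2} - b - 2, LT = a^{2}.
f_3 = -ab + a + 2b - 2, LT = ab.

S(f_1,f_2): lcm = a^{2}b^{2}. S = -a^{2}b - 2a^{2} + a - 2b^{3} + b^{2}.
  leading term a^{2}b: subtract (2b)·f_2 from -a^{2}b - 2a^{2} + a - 2b^{3} + b^{2} → -2a^{2} + a - 2b^{3} - 2b^{2} - b
  leading term a^{2}: subtract (-1)·f_2 from -2a^{2} + a - 2b^{3} - 2b^{2} - b → a - 2b^{3} - 2b^{2} - 2b - 2
  leading term a: no divisor's leading term divides it; move a to the remainder.
  leading term b^{3}: no divisor's leading term divides it; move -2b^{3} to the remainder.
  leading term b^{2}: no divisor's leading term divides it; move -2b^{2} to the remainder.
  leading term b: no divisor's leading term divides it; move -2b to the remainder.
  leading term 1: no divisor's leading term divides it; move -2 to the remainder.
  remainder a - 2b^{3} - 2b^{2} - 2b - 2 ≠ 0; add h_4 = a - 2b^{3} - 2b^{2} - 2b - 2 to the basis.

S(f_1,f_3): lcm = ab^{2}. S = -2a + 2b^{2} - 2b + 1.
  leading term a: subtract (-2)·h_4 from -2a + 2b^{2} - 2b + 1 → b^{3} - 2b^{2} - b + 2
  leading term b^{3}: no divisor's leading term divides it; move b^{3} to the remainder.
  leading term b^{2}: no divisor's leading term divides it; move -2b^{2} to the remainder.
  leading term b: no divisor's leading term divides it; move -b to the remainder.
  leading term 1: no divisor's leading term divides it; move 2 to the remainder.
  remainder b^{3} - 2b^{2} - b + 2 ≠ 0; add h_5 = b^{3} - 2b^{2} - b + 2 to the basis.

S(f_2,f_3): lcm = a^{2}b. S = a^{2} + 2ab - 2a + 2b^{2} - b.
  leading term a^{2}: subtract (-2)·f_2 from a^{2} + 2ab - 2a + 2b^{2} - b → 2ab - 2a + 2b^{2} + 2b + 1
  leading term ab: subtract (-2)·f_3 from 2ab - 2a + 2b^{2} + 2b + 1 → 2b^{2} + b + 2
  leading term b^{2}: no divisor's leading term divides it; move 2b^{2} to the remainder.
  leading term b: no divisor's leading term divides it; move b to the remainder.
  leading term 1: no divisor's leading term divides it; move 2 to the remainder.
  remainder 2b^{2} + b + 2 ≠ 0; add h_6 = 2b^{2} + b + 2 to the basis.

S(f_1,h_4): lcm = ab^{2}. S = -ab - 2a + 2b^{5} + 2b^{4} + 2b^{3} + 2b^{2} + 1.
  leading term ab: subtract (1)·f_3 from -ab - 2a + 2b^{5} + 2b^{4} + 2b^{3} + 2b^{2} + 1 → 2a + 2b^{5} + 2b^{4} + 2b^{3} + 2b^{2} - 2b - 2
  leading term a: subtract (2)·h_4 from 2a + 2b^{5} + 2b^{4} + 2b^{3} + 2b^{2} - 2b - 2 → 2b^{5} + 2b^{4} + b^{3} + b^{2} + 2b + 2
  leading term b^{5}: subtract (2b^{2})·h_5 from 2b^{5} + 2b^{4} + b^{3} + b^{2} + 2b + 2 → b^{4} - 2b^{3} + 2b^{2} + 2b + 2
  leading term b^{4}: subtract (b)·h_5 from b^{4} - 2b^{3} + 2b^{2} + 2b + 2 → -2b^{2} + 2
  leading term b^{2}: subtract (-1)·h_6 from -2b^{2} + 2 → b - 1
  leading term b: no divisor's leading term divides it; move b to the remainder.
  leading term 1: no divisor's leading term divides it; move -1 to the remainder.
  remainder b - 1 ≠ 0; add h_7 = b - 1 to the basis.

The other S-polynomials (S(f_2,h_4), S(f_3,h_4), S(f_1,h_5), S(f_2,h_5), S(f_3,h_5), S(h_4,h_5), S(f_1,h_6), S(f_2,h_6), S(f_3,h_6), S(h_4,h_6), S(h_5,h_6), S(f_1,h_7), S(f_2,h_7), S(f_3,h_7), S(h_4,h_7), S(h_5,h_7), S(h_6,h_7)) all reduce to 0 modulo the current basis, so we have a Gröbner basis.
Inter-reduce: drop elements whose leading term is divisible by another's, tail-reduce, and make monic.
Reduced Gröbner basis: {a + 2, b - 1}.
Label its elements g_1 = a + 2, g_2 = b - 1.

Reduce p = a^{2}b - a^{2} - ab^{2} - 2ab + b - 2 modulo G:
  leading term a^{2}b: subtract (ab)·g_1 from a^{2}b - a^{2} - ab^{2} - 2ab + b - 2 → -a^{2} - ab^{2} + ab + b - 2
  leading term a^{2}: subtract (-a)·g_1 from -a^{2} - ab^{2} + ab + b - 2 → -ab^{2} + ab + 2a + b - 2
  leading term ab^{2}: subtract (-b^{2})·g_1 from -ab^{2} + ab + 2a + b - 2 → ab + 2a + 2b^{2} + b - 2
  leading term ab: subtract (b)·g_1 from ab + 2a + 2b^{2} + b - 2 → 2a + 2b^{2} - b - 2
  leading term a: subtract (2)·g_1 from 2a + 2b^{2} - b - 2 → 2b^{2} - b - 1
  leading term b^{2}: subtract (2b)·g_2 from 2b^{2} - b - 1 → b - 1
  leading term b: subtract (1)·g_2 from b - 1 → 0
  normal form = 0.
Since the normal form is 0, p ∈ I.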